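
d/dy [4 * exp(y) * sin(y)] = 4*sqrt(2)*exp(y)*sin(y + pi/4)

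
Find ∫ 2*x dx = x^2 + C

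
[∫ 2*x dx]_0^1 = 1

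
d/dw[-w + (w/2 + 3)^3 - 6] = 3*w^2/8 + 9*w/2 + 25/2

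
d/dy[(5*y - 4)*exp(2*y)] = 10*y*exp(2*y) - 3*exp(2*y)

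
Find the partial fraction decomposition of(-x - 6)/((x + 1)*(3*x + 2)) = -16/(3*x + 2) + 5/(x + 1)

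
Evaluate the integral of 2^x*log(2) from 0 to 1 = 1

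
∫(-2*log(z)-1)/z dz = (-log(z) - 1)*log(z) + C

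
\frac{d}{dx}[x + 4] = 1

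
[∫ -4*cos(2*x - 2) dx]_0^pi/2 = -4*sin(2)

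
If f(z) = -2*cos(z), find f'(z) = 2*sin(z)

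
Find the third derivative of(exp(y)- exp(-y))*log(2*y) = (y^3*exp(2*y)*log(y) + y^3*exp(2*y)*log(2) + y^3*log(y) + y^3*log(2) + 3*y^2*exp(2*y) - 3*y^2 - 3*y*exp(2*y) - 3*y + 2*exp(2*y) - 2)*exp(-y)/y^3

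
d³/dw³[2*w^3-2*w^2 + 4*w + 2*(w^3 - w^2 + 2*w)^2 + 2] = 240*w^3 - 240*w^2 + 240*w - 36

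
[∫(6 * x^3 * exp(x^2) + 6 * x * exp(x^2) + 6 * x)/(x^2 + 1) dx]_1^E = -3*E - 3*log(2) + 3*log(1 + exp(2)) + 3*exp(exp(2))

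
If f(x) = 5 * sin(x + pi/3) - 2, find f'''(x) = -5*cos(x + pi/3)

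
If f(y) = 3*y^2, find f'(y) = 6*y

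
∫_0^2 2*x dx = 4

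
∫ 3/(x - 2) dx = 3*log(x - 2) + C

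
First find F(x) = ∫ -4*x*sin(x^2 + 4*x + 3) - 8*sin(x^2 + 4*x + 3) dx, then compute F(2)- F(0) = 2*cos(15) - 2*cos(3)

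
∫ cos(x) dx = sin(x) + C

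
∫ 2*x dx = x^2 + C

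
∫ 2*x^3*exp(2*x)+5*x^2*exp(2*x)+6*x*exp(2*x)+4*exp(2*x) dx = (x^3 + x^2 + 2*x + 1)*exp(2*x) + C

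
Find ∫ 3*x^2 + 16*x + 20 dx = x^3 + 8*x^2 + 20*x + C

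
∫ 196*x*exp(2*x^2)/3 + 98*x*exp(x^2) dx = 49*(exp(x^2) + 3)*exp(x^2)/3 + C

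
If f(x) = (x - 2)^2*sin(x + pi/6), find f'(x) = x^2*cos(x + pi/6) + 2*x*sin(x + pi/6) - 4*x*cos(x + pi/6) - 4*sin(x + pi/6) + 4*cos(x + pi/6)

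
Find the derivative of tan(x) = cos(x)^(-2)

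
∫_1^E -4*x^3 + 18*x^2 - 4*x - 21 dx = -9*E - (-3*E - 2 + exp(2))^2 + 22 + 3*exp(2)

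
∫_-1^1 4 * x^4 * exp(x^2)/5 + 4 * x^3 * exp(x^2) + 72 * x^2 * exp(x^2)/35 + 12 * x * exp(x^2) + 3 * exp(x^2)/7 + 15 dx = 58*E/35 + 30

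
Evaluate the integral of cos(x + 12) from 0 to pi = -2*sin(12)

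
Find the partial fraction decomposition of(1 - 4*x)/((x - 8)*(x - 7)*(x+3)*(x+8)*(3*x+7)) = 27/(952*(3*x + 7)) + 11/(6800*(x + 8)) - 13/(1100*(x + 3)) + 9/(1400*(x - 7)) - 1/(176*(x - 8))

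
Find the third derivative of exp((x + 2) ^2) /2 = 4*x^3*exp(x^2 + 4*x + 4) + 24*x^2*exp(x^2 + 4*x + 4) + 54*x*exp(x^2 + 4*x + 4) + 44*exp(x^2 + 4*x + 4)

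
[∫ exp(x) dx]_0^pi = -1 + exp(pi)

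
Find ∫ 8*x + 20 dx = 4*x^2 + 20*x + C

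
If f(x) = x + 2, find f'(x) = 1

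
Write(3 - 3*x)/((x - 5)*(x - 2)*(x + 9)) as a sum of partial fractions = 15/(77*(x + 9)) + 1/(11*(x - 2)) - 2/(7*(x - 5))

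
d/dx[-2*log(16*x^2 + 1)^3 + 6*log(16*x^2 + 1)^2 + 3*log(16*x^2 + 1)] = (-192*x*log(16*x^2 + 1)^2 + 384*x*log(16*x^2 + 1) + 96*x)/(16*x^2 + 1)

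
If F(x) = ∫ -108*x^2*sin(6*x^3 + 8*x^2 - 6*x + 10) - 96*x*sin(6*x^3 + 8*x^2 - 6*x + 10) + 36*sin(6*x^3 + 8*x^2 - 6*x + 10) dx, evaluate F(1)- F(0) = 6*cos(18) - 6*cos(10)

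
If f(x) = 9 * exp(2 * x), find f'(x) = 18*exp(2*x)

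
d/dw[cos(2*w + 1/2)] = -2*sin(2*w + 1/2)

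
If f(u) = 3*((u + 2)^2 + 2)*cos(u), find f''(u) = -3*u^2*cos(u) - 12*u*sin(u) - 12*u*cos(u) - 24*sin(u) - 12*cos(u)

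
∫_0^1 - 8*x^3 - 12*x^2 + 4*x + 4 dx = 0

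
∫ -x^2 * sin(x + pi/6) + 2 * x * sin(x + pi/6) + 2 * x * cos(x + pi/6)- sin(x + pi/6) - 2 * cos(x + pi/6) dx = (x - 1)^2*cos(x + pi/6) + C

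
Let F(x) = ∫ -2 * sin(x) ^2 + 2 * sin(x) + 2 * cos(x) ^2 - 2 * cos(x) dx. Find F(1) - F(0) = (-1 + cos(1) + sin(1))^2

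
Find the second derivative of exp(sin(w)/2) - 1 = (-2*sin(w) + cos(w)^2)*exp(sin(w)/2)/4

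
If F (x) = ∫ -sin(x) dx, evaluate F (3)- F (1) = cos(3) - cos(1)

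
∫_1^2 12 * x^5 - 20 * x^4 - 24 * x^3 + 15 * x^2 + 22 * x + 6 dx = -14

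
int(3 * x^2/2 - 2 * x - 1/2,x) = x^3/2 - x^2 - x/2 + C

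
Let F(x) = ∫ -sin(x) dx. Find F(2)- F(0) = -1 + cos(2)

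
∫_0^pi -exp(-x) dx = -1 + exp(-pi)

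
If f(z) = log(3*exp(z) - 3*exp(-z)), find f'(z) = (exp(2*z) + 1)/(exp(2*z) - 1)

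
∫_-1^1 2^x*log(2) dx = 3/2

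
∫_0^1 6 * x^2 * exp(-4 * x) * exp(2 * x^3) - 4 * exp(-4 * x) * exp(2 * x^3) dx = -1 + exp(-2)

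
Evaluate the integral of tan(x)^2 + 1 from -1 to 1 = 2*tan(1)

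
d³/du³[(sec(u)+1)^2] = 2*(-1 - 4/cos(u) + 6/cos(u)^2 + 12/cos(u)^3)*sin(u)/cos(u)^2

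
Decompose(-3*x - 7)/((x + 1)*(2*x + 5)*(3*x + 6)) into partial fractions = 2/(9*(2*x + 5)) + 1/(3*(x + 2)) - 4/(9*(x + 1))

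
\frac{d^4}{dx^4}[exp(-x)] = exp(-x)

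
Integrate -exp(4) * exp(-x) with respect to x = exp(4 - x) + C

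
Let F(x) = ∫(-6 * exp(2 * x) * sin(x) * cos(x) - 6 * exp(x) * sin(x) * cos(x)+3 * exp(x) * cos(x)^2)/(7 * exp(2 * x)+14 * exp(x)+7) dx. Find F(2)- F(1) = -3*E*cos(1)^2/(7*(1 + E)) + 3*exp(2)*cos(2)^2/(7*(1 + exp(2)))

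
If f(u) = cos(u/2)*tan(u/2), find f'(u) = cos(u/2)/2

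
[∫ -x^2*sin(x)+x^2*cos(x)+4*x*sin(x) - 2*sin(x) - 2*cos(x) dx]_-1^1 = -4*cos(1) + 2*sin(1)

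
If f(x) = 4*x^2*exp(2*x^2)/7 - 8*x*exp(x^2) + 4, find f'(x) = 16*x^3*exp(2*x^2)/7 - 16*x^2*exp(x^2) + 8*x*exp(2*x^2)/7 - 8*exp(x^2)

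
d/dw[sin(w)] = cos(w)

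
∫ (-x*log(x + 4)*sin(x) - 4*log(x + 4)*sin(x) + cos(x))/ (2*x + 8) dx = log(x + 4)*cos(x)/2 + C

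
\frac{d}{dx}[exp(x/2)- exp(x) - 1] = exp(x/2)/2 - exp(x)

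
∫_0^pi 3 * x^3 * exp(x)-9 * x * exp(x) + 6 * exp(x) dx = 3 + 3*(-1 + pi)^3*exp(pi)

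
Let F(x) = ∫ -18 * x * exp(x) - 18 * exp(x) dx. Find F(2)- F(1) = -36*exp(2) + 18*E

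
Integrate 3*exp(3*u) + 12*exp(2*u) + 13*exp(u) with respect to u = (exp(u) + 2)^3 + exp(u) + C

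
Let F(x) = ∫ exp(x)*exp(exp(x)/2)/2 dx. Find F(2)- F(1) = -exp(E/2) + exp(exp(2)/2)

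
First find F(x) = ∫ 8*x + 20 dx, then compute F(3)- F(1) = 72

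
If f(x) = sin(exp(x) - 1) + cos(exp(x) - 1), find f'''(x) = sqrt(2)*(-exp(2*x)*cos(exp(x) - 1 + pi/4) - 3*exp(x)*cos(-exp(x) + pi/4 + 1) + sin(-exp(x) + pi/4 + 1))*exp(x)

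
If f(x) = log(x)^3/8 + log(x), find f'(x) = (3*log(x)^2 + 8)/(8*x)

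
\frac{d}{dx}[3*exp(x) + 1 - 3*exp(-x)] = (3*exp(2*x) + 3)*exp(-x)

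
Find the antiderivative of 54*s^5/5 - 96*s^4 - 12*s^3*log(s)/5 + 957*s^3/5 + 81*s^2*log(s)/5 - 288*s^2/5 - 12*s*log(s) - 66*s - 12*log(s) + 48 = 3*s*(s + 1)*(s^2 - 10*s + 20)*(3*s^2 - 5*s - log(s) + 5)/5 + C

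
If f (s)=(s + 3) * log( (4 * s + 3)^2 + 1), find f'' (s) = (128*s^3 - 192*s - 72)/(64*s^4 + 192*s^3 + 224*s^2 + 120*s + 25)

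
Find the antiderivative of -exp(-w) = exp(-w) + C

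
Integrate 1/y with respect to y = log(-12*y) + C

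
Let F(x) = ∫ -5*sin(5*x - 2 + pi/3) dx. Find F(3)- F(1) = cos(pi/3 + 13) - cos(pi/3 + 3)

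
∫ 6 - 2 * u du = -u^2 + 6*u + C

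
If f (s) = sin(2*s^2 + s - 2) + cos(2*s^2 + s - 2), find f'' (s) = -16*sqrt(2)*s^2*sin(2*s^2 + s - 2 + pi/4) - 8*sqrt(2)*s*sin(2*s^2 + s - 2 + pi/4) - 5*sin(2*s^2 + s - 2) + 3*cos(2*s^2 + s - 2)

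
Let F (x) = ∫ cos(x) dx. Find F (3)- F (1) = -sin(1) + sin(3)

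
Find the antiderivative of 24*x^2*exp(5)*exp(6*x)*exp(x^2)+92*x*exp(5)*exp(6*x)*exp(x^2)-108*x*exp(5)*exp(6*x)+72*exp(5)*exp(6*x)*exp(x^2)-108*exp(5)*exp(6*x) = (6*x + 5)*(2*exp(x^2) - 3)*exp(6*x + 5) + C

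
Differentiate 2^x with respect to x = 2^x*log(2)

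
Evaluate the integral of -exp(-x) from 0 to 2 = -1 + exp(-2)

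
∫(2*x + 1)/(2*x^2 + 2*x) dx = log(2*x*(x + 1))/2 + C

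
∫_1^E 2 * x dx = -1 + exp(2)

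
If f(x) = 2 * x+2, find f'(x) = 2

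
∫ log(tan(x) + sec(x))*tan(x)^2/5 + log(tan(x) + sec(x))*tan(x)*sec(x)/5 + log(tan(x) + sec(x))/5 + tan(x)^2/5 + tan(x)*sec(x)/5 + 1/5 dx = (tan(x) + sec(x))*log(tan(x) + sec(x))/5 + C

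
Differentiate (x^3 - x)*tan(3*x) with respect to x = 3*x^3/cos(3*x)^2 + 3*x^2*tan(3*x) - 3*x/cos(3*x)^2 - tan(3*x)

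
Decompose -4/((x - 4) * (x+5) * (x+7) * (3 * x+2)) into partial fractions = 54/(1729*(3*x + 2)) + 2/(209*(x + 7)) - 2/(117*(x + 5)) - 2/(693*(x - 4))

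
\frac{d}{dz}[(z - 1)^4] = 4*z^3 - 12*z^2 + 12*z - 4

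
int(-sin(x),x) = cos(x) + C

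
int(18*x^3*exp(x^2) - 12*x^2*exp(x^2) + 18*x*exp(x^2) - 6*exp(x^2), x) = 3*x*(3*x - 2)*exp(x^2) + C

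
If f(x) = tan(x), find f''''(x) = 24*tan(x)^5 + 40*tan(x)^3 + 16*tan(x)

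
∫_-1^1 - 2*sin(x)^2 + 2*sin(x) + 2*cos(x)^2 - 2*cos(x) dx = 4*(-1 + cos(1))*sin(1)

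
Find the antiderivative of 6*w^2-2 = 2*w^3 - 2*w + C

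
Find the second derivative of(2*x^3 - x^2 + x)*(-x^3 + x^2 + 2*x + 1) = -60*x^4 + 60*x^3 + 24*x^2 + 6*x + 2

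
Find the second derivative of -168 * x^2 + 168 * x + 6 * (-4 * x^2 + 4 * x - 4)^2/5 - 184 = 1152*x^2/5 - 1152*x/5 - 1104/5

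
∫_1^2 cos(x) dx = -sin(1) + sin(2)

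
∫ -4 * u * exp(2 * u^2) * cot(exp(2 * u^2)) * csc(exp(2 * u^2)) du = csc(exp(2*u^2)) + C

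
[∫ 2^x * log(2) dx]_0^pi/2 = -1 + 2^(pi/2)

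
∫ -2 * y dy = -y^2 + C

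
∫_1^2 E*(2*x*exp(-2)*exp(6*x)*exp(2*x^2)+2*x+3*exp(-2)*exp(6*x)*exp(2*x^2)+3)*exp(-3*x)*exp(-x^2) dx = -exp(3) - exp(-9) + exp(-3) + exp(9)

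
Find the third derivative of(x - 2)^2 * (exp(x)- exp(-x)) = (x^2*exp(2*x) + x^2 + 2*x*exp(2*x) - 10*x - 2*exp(2*x) + 22)*exp(-x)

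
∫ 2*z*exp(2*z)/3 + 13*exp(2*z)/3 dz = (z + 6)*exp(2*z)/3 + C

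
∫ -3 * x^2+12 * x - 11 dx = -x^3 + 6*x^2 - 11*x + C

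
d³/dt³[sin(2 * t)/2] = -4*cos(2*t)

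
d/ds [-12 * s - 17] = -12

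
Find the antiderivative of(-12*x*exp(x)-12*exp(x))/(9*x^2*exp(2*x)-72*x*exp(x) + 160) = acot(3*x*exp(x)/4 - 3) + C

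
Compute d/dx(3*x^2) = 6*x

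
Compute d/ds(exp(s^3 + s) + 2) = 3*s^2*exp(s^3 + s) + exp(s^3 + s)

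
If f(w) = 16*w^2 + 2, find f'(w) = 32*w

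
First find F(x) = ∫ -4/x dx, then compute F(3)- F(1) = -4*log(6) + 4*log(2)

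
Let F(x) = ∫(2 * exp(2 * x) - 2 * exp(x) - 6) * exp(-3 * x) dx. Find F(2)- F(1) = -3*exp(-2) - 2*exp(-3) + 2*exp(-6) + exp(-4) + 2*exp(-1)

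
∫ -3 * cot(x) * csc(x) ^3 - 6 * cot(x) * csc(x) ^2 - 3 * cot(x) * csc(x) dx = (csc(x) + 1)^3 + C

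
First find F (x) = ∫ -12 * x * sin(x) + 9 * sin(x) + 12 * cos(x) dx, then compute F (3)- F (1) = 27*cos(3) - 3*cos(1)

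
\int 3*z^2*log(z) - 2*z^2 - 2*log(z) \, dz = z*(z^2 - 2)*(log(z) - 1) + C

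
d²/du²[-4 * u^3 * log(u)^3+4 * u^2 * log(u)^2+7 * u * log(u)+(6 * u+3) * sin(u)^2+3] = (-24*u^2*log(u)^3 - 60*u^2*log(u)^2 - 24*u^2*log(u) + 12*u^2*cos(2*u) + 8*u*log(u)^2 + 24*u*log(u) + 12*u*sin(2*u) + 6*u*cos(2*u) + 8*u + 7)/u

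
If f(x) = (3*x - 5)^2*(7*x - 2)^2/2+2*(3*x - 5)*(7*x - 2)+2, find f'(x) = 882*x^3 - 2583*x^2 + 2185*x - 492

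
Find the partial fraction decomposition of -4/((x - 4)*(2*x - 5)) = 8/(3*(2*x - 5)) - 4/(3*(x - 4))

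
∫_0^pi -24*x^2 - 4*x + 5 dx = (1 - 4*pi)*(-1 + pi + 2*pi^2) + 1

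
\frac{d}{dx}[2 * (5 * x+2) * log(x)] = (10*x*log(x) + 10*x + 4)/x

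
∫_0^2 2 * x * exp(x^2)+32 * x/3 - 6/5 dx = 269/15 + exp(4)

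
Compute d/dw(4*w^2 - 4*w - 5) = 8*w - 4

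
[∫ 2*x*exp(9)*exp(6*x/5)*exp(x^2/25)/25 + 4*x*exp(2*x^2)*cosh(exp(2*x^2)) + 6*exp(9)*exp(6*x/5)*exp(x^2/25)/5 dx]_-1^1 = -exp(196/25) + exp(256/25)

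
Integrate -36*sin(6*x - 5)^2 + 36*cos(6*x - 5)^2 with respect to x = 3*sin(12*x - 10) + C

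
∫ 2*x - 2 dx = x^2 - 2*x + C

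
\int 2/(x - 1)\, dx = 2*log(1 - x) + C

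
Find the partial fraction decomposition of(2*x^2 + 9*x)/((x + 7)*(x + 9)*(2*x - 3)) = 24/(119*(2*x - 3)) + 27/(14*(x + 9)) - 35/(34*(x + 7))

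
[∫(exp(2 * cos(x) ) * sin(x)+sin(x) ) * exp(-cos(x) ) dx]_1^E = -exp(-cos(1)) - exp(cos(E)) + exp(cos(1)) + exp(-cos(E))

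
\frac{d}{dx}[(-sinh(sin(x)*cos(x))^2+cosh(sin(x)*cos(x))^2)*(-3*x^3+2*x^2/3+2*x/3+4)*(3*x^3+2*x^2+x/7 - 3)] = -54*x^5 - 20*x^4 + 244*x^3/21 + 471*x^2/7 + 256*x/21 - 10/7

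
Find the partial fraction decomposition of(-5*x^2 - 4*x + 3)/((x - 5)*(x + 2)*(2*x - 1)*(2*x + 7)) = 59/(136*(2*x + 7)) + 1/(360*(2*x - 1)) - 3/(35*(x + 2)) - 142/(1071*(x - 5))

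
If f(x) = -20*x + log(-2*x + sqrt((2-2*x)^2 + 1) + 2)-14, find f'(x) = (-80*x^2 + 40*x*sqrt(4*x^2 - 8*x + 5) + 164*x - 42*sqrt(4*x^2 - 8*x + 5) - 104)/(4*x^2 - 2*x*sqrt(4*x^2 - 8*x + 5) - 8*x + 2*sqrt(4*x^2 - 8*x + 5) + 5)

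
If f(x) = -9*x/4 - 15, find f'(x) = -9/4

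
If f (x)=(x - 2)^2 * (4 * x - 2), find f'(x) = 12*x^2 - 36*x + 24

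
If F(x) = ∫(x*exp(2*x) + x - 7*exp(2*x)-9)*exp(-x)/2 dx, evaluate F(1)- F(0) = -7*E/2 + 7*exp(-1)/2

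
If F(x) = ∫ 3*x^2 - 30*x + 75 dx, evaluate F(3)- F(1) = 56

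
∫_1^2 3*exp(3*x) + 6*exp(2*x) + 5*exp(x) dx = -(1 + E)^3 - 2*E + 2*exp(2) + (1 + exp(2))^3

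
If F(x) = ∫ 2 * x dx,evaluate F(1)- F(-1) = 0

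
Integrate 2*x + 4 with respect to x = x^2 + 4*x + C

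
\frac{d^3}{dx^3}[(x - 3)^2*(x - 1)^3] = 60*x^2 - 216*x + 180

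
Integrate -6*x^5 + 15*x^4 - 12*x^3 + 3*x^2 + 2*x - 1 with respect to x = -x^6 + 3*x^5 - 3*x^4 + x^3 + x^2 - x + C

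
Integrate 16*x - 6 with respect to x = 8*x^2 - 6*x + C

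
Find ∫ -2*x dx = -x^2 + C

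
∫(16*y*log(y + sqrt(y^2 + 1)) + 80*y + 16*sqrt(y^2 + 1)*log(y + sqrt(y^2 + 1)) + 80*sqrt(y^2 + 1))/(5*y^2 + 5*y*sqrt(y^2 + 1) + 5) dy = 8*(log(y + sqrt(y^2 + 1)) + 10)*log(y + sqrt(y^2 + 1))/5 + C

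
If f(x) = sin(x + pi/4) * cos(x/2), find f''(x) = -sin(x/2)*cos(x + pi/4) - 5*sin(x + pi/4)*cos(x/2)/4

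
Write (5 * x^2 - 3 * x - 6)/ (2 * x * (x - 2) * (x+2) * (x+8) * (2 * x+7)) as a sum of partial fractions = -526/(2079*(2*x + 7)) + 169/(4320*(x + 8)) + 5/(72*(x + 2)) + 1/(220*(x - 2)) + 3/(224*x)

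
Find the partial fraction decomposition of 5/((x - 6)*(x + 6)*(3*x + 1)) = -45/(323*(3*x + 1)) + 5/(204*(x + 6)) + 5/(228*(x - 6))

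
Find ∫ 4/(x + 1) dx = 4*log(x + 1) + C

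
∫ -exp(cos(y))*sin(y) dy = exp(cos(y)) + C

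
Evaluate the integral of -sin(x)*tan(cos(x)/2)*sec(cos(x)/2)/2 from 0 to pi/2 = 1 - sec(1/2)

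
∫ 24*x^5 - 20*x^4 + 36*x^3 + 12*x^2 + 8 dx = 4*x^6 - 4*x^5 + 9*x^4 + 4*x^3 + 8*x + C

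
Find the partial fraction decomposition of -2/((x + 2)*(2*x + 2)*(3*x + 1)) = -9/(10*(3*x + 1)) - 1/(5*(x + 2)) + 1/(2*(x + 1))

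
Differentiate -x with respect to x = -1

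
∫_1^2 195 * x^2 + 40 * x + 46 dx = 561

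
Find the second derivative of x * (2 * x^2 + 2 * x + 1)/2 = 6*x + 2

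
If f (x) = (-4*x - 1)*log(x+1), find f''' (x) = (4*x + 10)/(x^3 + 3*x^2 + 3*x + 1)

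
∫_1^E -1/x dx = -1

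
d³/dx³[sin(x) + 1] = -cos(x)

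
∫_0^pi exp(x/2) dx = -2 + 2*exp(pi/2)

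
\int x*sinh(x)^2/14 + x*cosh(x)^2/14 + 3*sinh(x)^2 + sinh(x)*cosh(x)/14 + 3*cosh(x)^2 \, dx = (x + 42)*sinh(2*x)/28 + C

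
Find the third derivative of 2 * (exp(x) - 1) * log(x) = (2*x^3*exp(x)*log(x) + 6*x^2*exp(x) - 6*x*exp(x) + 4*exp(x) - 4)/x^3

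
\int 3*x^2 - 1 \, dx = x^3 - x + C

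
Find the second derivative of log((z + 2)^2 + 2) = (-2*z^2 - 8*z - 4)/(z^4 + 8*z^3 + 28*z^2 + 48*z + 36)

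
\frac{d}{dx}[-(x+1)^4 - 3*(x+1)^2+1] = -4*x^3 - 12*x^2 - 18*x - 10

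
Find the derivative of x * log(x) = log(x) + 1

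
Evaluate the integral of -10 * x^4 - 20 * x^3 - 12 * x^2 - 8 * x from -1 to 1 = -12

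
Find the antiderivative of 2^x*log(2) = 2^x + C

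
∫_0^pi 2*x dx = pi^2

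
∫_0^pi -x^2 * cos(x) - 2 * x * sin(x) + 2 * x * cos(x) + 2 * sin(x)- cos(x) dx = 0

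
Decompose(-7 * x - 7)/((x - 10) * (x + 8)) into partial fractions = -49/(18*(x + 8)) - 77/(18*(x - 10))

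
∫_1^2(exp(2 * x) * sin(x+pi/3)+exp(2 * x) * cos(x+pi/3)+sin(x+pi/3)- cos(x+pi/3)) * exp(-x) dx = (-E + exp(-1))*sin(1 + pi/3) + (-exp(-2) + exp(2))*sin(pi/3 + 2)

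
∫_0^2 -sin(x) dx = -1 + cos(2)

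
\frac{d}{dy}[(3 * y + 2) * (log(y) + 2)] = (3*y*log(y) + 9*y + 2)/y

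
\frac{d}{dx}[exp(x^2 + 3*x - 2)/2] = x*exp(x^2 + 3*x - 2) + 3*exp(x^2 + 3*x - 2)/2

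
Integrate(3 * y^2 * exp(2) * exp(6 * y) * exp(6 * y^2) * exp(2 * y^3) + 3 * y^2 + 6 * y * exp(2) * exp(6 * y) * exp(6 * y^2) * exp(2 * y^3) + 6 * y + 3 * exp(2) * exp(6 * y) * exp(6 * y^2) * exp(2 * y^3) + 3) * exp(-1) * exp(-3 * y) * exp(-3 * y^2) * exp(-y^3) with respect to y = 2*sinh((y + 1)^3) + C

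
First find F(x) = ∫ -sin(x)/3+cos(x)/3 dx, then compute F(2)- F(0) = -1/3 + cos(2)/3 + sin(2)/3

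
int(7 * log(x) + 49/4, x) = 7*x*(4*log(x) + 3)/4 + C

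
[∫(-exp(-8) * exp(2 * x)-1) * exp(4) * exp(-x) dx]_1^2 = -exp(3) - exp(-2) + exp(-3) + exp(2)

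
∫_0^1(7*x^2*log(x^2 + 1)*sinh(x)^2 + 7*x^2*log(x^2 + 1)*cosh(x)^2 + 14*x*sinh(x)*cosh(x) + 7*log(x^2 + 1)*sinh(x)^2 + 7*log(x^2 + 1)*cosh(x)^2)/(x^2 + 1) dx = 7*log(2)*sinh(2)/2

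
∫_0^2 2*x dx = 4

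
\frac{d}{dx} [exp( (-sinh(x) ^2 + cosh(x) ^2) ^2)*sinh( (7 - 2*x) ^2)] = 4*E*(2*x - 7)*cosh(4*x^2 - 28*x + 49)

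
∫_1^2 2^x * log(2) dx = 2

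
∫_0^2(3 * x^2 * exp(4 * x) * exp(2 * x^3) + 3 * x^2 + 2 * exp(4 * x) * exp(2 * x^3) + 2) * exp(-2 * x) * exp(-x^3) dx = -exp(-12) + exp(12)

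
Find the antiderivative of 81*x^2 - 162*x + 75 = 27*x^3 - 81*x^2 + 75*x + C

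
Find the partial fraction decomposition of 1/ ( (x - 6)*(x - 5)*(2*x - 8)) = 1/(4*(x - 4)) - 1/(2*(x - 5)) + 1/(4*(x - 6))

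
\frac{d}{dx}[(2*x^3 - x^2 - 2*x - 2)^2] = 24*x^5 - 20*x^4 - 28*x^3 - 12*x^2 + 16*x + 8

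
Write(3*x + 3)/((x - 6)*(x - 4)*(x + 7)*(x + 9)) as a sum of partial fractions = 4/(65*(x + 9)) - 9/(143*(x + 7)) - 15/(286*(x - 4)) + 7/(130*(x - 6))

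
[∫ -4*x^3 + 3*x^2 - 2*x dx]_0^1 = -1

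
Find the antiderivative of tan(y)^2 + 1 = tan(y) + C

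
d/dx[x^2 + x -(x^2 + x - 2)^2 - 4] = -4*x^3 - 6*x^2 + 8*x + 5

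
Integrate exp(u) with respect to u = exp(u) + C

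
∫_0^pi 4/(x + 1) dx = 4*log(1 + pi)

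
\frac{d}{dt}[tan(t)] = cos(t)^(-2)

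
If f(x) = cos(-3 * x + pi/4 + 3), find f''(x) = -9*cos(-3*x + pi/4 + 3)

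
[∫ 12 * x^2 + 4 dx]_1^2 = 32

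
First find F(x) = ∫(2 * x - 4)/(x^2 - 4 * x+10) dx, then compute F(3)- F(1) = 0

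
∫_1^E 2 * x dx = -1 + exp(2)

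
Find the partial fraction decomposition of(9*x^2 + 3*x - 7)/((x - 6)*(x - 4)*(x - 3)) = 83/(3*(x - 3)) - 149/(2*(x - 4)) + 335/(6*(x - 6))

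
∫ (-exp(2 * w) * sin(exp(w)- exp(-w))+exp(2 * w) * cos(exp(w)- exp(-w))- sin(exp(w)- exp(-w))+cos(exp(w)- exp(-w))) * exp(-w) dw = sqrt(2)*sin(2*sinh(w) + pi/4) + C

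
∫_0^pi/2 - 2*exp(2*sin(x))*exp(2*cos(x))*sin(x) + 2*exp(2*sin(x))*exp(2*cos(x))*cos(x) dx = 0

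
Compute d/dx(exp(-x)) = -exp(-x)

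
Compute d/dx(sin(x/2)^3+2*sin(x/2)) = (5 - 3*cos(x/2)^2)*cos(x/2)/2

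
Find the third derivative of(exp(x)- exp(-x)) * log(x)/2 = (x^3*exp(2*x)*log(x) + x^3*log(x) + 3*x^2*exp(2*x) - 3*x^2 - 3*x*exp(2*x) - 3*x + 2*exp(2*x) - 2)*exp(-x)/(2*x^3)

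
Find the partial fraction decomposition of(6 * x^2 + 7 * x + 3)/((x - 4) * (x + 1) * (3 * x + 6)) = 13/(18*(x + 2)) - 2/(15*(x + 1)) + 127/(90*(x - 4))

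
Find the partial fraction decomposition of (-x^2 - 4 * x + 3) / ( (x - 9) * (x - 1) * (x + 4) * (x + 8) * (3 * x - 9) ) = -29/(20196*(x + 8)) - 1/(1820*(x + 4)) - 1/(1080*(x - 1)) + 1/(154*(x - 3)) - 19/(5304*(x - 9))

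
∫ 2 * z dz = z^2 + C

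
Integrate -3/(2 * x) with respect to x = -3*log(x)/2 + C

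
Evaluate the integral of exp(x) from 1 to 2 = -E + exp(2)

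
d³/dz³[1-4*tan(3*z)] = -648*tan(3*z)^4 - 864*tan(3*z)^2 - 216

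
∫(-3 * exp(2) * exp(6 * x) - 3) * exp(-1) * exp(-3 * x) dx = -2*sinh(3*x + 1) + C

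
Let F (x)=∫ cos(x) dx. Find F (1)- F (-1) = 2*sin(1)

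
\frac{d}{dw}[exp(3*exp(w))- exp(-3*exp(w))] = (3*exp(w) + 3*exp(w + 6*exp(w)))*exp(-3*exp(w))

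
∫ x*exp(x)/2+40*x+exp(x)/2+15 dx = x*(40*x + exp(x) + 30)/2 + C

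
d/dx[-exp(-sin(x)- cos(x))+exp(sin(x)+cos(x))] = sqrt(2)*(exp(2*sin(x))*exp(2*cos(x)) + 1)*exp(-sqrt(2)*sin(x + pi/4))*cos(x + pi/4)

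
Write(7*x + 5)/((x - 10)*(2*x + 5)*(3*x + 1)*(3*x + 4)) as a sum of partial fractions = -13/(238*(3*x + 4)) - 8/(403*(3*x + 1)) + 4/(91*(2*x + 5)) + 3/(1054*(x - 10))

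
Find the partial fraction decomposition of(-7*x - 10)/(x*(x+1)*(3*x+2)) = 24/(3*x + 2) - 3/(x + 1) - 5/x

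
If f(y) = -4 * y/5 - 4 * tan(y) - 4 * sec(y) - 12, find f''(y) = -8*sin(y)/cos(y)^3 + 4/cos(y) - 8/cos(y)^3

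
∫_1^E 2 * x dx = -1 + exp(2)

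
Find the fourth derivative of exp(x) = exp(x)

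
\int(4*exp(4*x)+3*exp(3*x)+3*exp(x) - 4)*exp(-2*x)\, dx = 8*sinh(x)^2 + 6*sinh(x) + C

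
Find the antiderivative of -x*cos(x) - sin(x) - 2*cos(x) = (-x - 2)*sin(x) + C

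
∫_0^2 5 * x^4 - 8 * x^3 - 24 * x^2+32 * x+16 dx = 32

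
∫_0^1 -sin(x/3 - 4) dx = 3*cos(11/3) - 3*cos(4)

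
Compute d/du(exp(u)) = exp(u)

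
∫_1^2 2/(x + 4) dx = -2*log(5) + 2*log(6)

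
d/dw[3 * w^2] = 6*w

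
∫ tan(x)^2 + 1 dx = tan(x) + C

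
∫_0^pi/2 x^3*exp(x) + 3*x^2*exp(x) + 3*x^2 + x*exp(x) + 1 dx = 2 + (1 + exp(pi/2))*(-1 + pi/2 + pi^3/8)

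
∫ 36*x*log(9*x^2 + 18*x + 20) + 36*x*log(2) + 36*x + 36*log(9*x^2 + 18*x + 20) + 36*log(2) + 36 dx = 2*(9*x^2 + 18*x + 20)*log(18*x^2 + 36*x + 40) + C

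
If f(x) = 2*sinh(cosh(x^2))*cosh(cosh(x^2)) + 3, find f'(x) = 4*x*(2*sinh(cosh(x^2))^2 + 1)*sinh(x^2)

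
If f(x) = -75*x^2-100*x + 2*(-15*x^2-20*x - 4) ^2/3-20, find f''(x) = 1800*x^2 + 2400*x + 1630/3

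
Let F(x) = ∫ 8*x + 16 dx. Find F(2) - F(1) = 28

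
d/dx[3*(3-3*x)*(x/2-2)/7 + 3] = 45/14 - 9*x/7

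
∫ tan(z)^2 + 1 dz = tan(z) + C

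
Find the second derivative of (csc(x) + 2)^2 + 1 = 2*(-2 - 2/sin(x) + 4/sin(x)^2 + 3/sin(x)^3)/sin(x)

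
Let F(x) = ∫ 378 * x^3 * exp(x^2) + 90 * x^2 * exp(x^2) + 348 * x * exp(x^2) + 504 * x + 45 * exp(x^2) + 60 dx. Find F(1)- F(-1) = 120 + 90*E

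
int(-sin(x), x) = cos(x) + C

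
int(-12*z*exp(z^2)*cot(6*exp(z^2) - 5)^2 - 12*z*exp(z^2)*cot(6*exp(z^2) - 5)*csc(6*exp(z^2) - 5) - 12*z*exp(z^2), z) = cot(6*exp(z^2) - 5) + csc(6*exp(z^2) - 5) + C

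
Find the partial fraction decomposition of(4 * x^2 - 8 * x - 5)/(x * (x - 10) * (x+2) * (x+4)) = -13/(16*(x + 4)) + 9/(16*(x + 2)) + 3/(16*(x - 10)) + 1/(16*x)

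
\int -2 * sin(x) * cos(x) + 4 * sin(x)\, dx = (cos(x) - 2)^2 + C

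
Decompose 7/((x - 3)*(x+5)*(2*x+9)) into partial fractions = -28/(15*(2*x + 9)) + 7/(8*(x + 5)) + 7/(120*(x - 3))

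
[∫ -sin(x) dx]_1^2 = -cos(1) + cos(2)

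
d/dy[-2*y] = -2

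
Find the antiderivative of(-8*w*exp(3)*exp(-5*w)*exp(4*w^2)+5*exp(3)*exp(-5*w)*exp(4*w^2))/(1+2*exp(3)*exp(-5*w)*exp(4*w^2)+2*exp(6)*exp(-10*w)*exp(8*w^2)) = acot(exp(4*w^2 + 3)/(exp(5*w) + exp(4*w^2 + 3))) + C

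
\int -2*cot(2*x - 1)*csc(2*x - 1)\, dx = csc(2*x - 1) + C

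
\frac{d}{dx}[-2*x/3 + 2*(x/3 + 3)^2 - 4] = 4*x/9 + 10/3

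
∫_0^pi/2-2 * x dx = -pi^2/4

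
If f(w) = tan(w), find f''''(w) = 24*tan(w)^5 + 40*tan(w)^3 + 16*tan(w)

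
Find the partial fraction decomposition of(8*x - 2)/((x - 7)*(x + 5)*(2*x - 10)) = -7/(40*(x + 5)) - 19/(20*(x - 5)) + 9/(8*(x - 7))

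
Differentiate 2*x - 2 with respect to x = 2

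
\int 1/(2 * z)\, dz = log(z)/2 + C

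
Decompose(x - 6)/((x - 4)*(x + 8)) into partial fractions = 7/(6*(x + 8)) - 1/(6*(x - 4))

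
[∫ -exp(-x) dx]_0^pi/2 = -1 + exp(-pi/2)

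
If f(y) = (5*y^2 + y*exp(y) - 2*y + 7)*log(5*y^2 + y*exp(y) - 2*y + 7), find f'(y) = y*exp(y)*log(5*y^2 + y*exp(y) - 2*y + 7) + y*exp(y) + 10*y*log(5*y^2 + y*exp(y) - 2*y + 7) + 10*y + exp(y)*log(5*y^2 + y*exp(y) - 2*y + 7) + exp(y) - 2*log(5*y^2 + y*exp(y) - 2*y + 7) - 2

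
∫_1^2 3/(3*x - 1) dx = -log(6) + log(15)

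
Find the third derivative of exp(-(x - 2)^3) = (-27*x^6 + 324*x^5 - 1620*x^4 + 4374*x^3 - 6804*x^2 + 5832*x - 2166)*exp(-x^3 + 6*x^2 - 12*x + 8)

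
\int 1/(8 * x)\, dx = log(x)/8 + C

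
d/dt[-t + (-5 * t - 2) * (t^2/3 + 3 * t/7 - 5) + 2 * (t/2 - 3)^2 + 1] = -5*t^2 - 97*t/21 + 120/7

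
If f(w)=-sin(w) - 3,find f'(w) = -cos(w)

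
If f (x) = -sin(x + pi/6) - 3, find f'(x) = -cos(x + pi/6)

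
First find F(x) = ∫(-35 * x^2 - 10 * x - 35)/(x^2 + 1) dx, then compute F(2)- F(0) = -70 - 5*log(5)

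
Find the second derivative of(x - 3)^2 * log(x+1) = (2*x^2*log(x + 1) + 3*x^2 + 4*x*log(x + 1) - 2*x + 2*log(x + 1) - 21)/(x^2 + 2*x + 1)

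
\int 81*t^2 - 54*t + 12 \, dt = 27*t^3 - 27*t^2 + 12*t + C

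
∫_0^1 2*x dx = 1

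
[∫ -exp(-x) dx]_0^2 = -1 + exp(-2)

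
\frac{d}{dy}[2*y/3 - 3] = 2/3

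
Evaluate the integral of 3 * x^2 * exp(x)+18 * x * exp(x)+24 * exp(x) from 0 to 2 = -12 + 48*exp(2)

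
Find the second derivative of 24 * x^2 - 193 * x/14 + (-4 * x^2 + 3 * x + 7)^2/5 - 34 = 192*x^2/5 - 144*x/5 + 146/5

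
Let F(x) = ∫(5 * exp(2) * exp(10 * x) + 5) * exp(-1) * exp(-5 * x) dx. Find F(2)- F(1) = -exp(6) - exp(-11) + exp(-6) + exp(11)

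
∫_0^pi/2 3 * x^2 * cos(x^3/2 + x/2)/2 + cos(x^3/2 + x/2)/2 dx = sin(pi/4 + pi^3/16)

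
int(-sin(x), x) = cos(x) + C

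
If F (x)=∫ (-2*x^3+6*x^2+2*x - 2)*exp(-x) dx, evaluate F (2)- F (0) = 12*exp(-2)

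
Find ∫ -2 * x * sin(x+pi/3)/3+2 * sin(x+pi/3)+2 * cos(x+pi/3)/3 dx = (2*x/3 - 2)*cos(x + pi/3) + C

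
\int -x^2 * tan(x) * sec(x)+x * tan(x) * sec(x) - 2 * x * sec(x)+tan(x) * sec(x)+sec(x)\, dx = (-x^2 + x + 1)*sec(x) + C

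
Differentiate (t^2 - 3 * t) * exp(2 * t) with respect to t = 2*t^2*exp(2*t) - 4*t*exp(2*t) - 3*exp(2*t)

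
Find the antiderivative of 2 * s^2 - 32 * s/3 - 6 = 2*s^3/3 - 16*s^2/3 - 6*s + C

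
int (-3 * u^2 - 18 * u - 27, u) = -u^3 - 9*u^2 - 27*u + C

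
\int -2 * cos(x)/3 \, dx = -2*sin(x)/3 + C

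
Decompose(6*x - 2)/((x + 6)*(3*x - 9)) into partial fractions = 38/(27*(x + 6)) + 16/(27*(x - 3))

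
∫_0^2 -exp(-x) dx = -1 + exp(-2)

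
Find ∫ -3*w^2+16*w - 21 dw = -w^3 + 8*w^2 - 21*w + C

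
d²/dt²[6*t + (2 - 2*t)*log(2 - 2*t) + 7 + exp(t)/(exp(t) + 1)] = (-t*exp(2*t) + t*exp(t) - 2*exp(3*t) - 5*exp(2*t) - 7*exp(t) - 2)/(t*exp(3*t) + 3*t*exp(2*t) + 3*t*exp(t) + t - exp(3*t) - 3*exp(2*t) - 3*exp(t) - 1)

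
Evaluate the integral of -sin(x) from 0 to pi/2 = -1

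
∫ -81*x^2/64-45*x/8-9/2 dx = -27*x^3/64 - 45*x^2/16 - 9*x/2 + C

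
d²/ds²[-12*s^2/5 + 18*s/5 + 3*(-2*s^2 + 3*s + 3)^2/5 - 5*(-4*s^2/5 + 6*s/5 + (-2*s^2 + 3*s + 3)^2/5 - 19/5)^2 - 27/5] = -896*s^6/5 + 4032*s^5/5 - 528*s^4 - 1440*s^3 + 7428*s^2/5 + 72*s - 1474/5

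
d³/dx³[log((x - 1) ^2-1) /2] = (2*x^3 - 6*x^2 + 12*x - 8)/(x^6 - 6*x^5 + 12*x^4 - 8*x^3)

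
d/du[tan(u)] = cos(u)^(-2)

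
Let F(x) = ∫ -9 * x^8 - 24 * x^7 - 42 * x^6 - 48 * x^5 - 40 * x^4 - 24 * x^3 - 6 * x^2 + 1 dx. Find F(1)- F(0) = -33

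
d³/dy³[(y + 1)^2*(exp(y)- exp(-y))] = (y^2*exp(2*y) + y^2 + 8*y*exp(2*y) - 4*y + 13*exp(2*y) + 1)*exp(-y)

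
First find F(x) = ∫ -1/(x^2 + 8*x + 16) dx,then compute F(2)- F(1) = -1/30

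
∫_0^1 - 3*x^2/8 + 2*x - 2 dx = -9/8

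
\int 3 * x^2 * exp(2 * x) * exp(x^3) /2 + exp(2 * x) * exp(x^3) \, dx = exp(x*(x^2 + 2))/2 + C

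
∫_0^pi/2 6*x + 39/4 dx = 9 + (-3 + 2*pi)*(3*pi/8 + 3)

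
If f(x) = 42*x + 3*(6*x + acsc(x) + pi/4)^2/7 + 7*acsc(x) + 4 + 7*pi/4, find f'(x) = (432*x^3*sqrt(1 - 1/x^2) + 72*x^2*sqrt(1 - 1/x^2)*acsc(x) + 18*pi*x^2*sqrt(1 - 1/x^2) + 588*x^2*sqrt(1 - 1/x^2) - 72*x - 12*acsc(x) - 98 - 3*pi)/(14*x^2*sqrt(1 - 1/x^2))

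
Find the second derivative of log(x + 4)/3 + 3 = -1/(3*x^2 + 24*x + 48)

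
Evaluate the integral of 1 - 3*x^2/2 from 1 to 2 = -5/2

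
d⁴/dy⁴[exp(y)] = exp(y)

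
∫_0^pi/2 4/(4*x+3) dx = -log(3) + log(3 + 2*pi)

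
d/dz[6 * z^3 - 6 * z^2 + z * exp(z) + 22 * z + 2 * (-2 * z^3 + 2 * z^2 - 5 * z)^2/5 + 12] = 48*z^5/5 - 16*z^4 + 192*z^3/5 - 6*z^2 + z*exp(z) + 8*z + exp(z) + 22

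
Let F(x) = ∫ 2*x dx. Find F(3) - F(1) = 8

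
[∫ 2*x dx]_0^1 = 1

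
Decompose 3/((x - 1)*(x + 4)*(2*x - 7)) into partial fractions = 4/(25*(2*x - 7)) + 1/(25*(x + 4)) - 3/(25*(x - 1))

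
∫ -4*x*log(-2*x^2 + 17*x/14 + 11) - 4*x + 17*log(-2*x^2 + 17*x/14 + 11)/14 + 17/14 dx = (-28*x^2 + 17*x + 154)*log(-2*x^2 + 17*x/14 + 11)/14 + C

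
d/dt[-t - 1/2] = -1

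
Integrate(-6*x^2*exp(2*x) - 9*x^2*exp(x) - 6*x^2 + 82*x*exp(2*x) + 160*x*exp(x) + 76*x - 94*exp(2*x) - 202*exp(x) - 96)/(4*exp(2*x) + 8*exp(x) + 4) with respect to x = (-2*x*(x - 16)*(x - 3)*(exp(x) + 1) + (3*x^2 + 2*x - 12)*exp(x))/(4*(exp(x) + 1)) + C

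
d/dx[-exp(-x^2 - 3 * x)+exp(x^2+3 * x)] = (2*x*exp(2*x^2 + 6*x) + 2*x + 3*exp(2*x^2 + 6*x) + 3)*exp(-x^2 - 3*x)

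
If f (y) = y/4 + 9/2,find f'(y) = 1/4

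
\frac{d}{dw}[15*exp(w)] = 15*exp(w)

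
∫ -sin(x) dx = cos(x) + C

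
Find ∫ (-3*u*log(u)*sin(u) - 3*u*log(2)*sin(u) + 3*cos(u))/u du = 3*log(2*u)*cos(u) + C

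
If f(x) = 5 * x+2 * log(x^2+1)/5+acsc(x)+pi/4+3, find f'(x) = (25*x^4*sqrt(1 - 1/x^2) + 4*x^3*sqrt(1 - 1/x^2) + 25*x^2*sqrt(1 - 1/x^2) - 5*x^2 - 5)/(5*x^4*sqrt(1 - 1/x^2) + 5*x^2*sqrt(1 - 1/x^2))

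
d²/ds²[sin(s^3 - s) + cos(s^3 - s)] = sqrt(2)*(-9*s^4*sin(s^3 - s + pi/4) + 6*s^2*cos(-s^3 + s + pi/4) + 6*s*cos(s^3 - s + pi/4) - sin(s^3 - s + pi/4))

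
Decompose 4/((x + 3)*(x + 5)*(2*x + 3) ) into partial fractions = 16/(21*(2*x + 3)) + 2/(7*(x + 5)) - 2/(3*(x + 3))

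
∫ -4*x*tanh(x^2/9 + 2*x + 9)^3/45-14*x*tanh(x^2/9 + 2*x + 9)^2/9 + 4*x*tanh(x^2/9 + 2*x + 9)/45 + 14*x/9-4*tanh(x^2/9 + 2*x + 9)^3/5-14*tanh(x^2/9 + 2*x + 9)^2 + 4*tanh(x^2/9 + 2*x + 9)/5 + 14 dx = (tanh((x + 9)^2/9) + 35)*tanh((x + 9)^2/9)/5 + C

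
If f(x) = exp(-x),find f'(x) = -exp(-x)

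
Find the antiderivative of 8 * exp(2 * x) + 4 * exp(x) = (2*exp(x) + 1)^2 + C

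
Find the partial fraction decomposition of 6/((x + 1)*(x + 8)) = -6/(7*(x + 8)) + 6/(7*(x + 1))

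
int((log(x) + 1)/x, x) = (log(x) + 2)*log(x)/2 + C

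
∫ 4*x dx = 2*x^2 + C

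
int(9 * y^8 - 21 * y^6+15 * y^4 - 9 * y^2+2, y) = y^9 - 3*y^7 + 3*y^5 - 3*y^3 + 2*y + C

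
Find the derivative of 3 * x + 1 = 3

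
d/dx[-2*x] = -2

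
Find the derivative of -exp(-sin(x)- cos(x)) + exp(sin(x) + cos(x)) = sqrt(2)*(exp(2*sin(x))*exp(2*cos(x)) + 1)*exp(-sqrt(2)*sin(x + pi/4))*cos(x + pi/4)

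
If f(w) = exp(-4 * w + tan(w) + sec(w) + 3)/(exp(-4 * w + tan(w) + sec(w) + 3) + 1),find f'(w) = (sin(w)/cos(w)^2 - 4 + cos(w)^(-2))*exp(3)*exp(4*w)*exp(1/cos(w))*exp(tan(w))/(exp(4*w) + exp(3)*exp(1/cos(w))*exp(tan(w)))^2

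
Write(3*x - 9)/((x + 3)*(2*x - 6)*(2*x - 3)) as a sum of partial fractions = 1/(3*(2*x - 3)) - 1/(6*(x + 3))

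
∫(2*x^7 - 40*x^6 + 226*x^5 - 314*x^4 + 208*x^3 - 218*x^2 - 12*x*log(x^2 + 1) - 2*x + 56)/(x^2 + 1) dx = x^6/3 - 8*x^5 + 56*x^4 - 274*x^3/3 - 8*x^2 + 56*x - 3*log(x^2 + 1)^2 + 7*log(x^2 + 1) + C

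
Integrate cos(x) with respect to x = sin(x) + C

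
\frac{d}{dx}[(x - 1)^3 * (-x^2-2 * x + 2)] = -5*x^4 + 4*x^3 + 15*x^2 - 22*x + 8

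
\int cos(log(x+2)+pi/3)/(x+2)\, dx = sin(log(x + 2) + pi/3) + C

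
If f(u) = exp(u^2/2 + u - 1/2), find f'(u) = u*exp(u^2/2 + u - 1/2) + exp(u^2/2 + u - 1/2)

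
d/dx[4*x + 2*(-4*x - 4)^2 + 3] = 64*x + 68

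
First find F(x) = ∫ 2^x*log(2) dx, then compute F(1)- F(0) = 1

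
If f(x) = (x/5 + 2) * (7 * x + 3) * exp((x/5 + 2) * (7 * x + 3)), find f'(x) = 98*x^3*exp(7*x^2/5 + 73*x/5 + 6)/25 + 1533*x^2*exp(7*x^2/5 + 73*x/5 + 6)/25 + 5819*x*exp(7*x^2/5 + 73*x/5 + 6)/25 + 511*exp(7*x^2/5 + 73*x/5 + 6)/5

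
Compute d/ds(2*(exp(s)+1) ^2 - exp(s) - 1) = 4*exp(2*s) + 3*exp(s)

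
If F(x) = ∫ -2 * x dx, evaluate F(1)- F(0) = -1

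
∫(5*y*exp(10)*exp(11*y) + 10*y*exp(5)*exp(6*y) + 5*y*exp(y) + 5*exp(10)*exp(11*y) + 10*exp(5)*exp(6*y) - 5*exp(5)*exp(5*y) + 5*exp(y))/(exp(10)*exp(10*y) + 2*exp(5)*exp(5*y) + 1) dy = (5*y*exp(y) + 5*y*exp(6*y + 5) + 1)/(exp(5*y + 5) + 1) + C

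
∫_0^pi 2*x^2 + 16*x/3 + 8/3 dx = 2*pi*(2 + pi)^2/3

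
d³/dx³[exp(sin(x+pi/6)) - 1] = -3*exp(sin(x + pi/6))*sin(x + pi/6)*cos(x + pi/6) + exp(sin(x + pi/6))*cos(x + pi/6)^3 - exp(sin(x + pi/6))*cos(x + pi/6)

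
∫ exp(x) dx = exp(x) + C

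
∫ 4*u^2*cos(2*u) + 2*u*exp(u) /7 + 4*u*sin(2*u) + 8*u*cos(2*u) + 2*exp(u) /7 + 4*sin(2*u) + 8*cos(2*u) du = 2*u*exp(u)/7 + (2*u^2 + 4*u + 4)*sin(2*u) + C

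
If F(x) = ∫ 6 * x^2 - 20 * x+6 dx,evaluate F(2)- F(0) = -12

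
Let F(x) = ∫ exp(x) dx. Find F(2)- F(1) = -E + exp(2)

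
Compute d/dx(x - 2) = 1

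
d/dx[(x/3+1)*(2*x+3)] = 4*x/3 + 3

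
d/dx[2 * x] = 2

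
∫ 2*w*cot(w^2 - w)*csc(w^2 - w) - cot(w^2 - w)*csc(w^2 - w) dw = -csc(w*(w - 1)) + C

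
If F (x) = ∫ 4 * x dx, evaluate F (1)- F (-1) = 0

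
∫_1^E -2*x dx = 1 - exp(2)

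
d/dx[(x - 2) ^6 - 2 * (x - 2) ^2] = 6*x^5 - 60*x^4 + 240*x^3 - 480*x^2 + 476*x - 184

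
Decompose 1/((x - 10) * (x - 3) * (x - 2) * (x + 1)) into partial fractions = -1/(132*(x + 1)) + 1/(24*(x - 2)) - 1/(28*(x - 3)) + 1/(616*(x - 10))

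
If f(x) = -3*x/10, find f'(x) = -3/10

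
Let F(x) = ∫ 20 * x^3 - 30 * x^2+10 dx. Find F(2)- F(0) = 20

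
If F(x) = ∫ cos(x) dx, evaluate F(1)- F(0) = sin(1)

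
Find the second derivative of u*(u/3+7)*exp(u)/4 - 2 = u^2*exp(u)/12 + 25*u*exp(u)/12 + 11*exp(u)/3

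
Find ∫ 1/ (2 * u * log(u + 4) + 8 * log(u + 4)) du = log(log(u + 4))/2 + C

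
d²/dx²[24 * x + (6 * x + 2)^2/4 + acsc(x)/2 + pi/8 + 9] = (36*x^5 - 72*x^3 + 2*x^2*sqrt(1 - 1/x^2) + 36*x - sqrt(1 - 1/x^2))/(2*x^5 - 4*x^3 + 2*x)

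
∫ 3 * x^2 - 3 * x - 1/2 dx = x^3 - 3*x^2/2 - x/2 + C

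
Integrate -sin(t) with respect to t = cos(t) + C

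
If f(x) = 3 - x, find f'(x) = -1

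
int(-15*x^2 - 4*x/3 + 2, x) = -5*x^3 - 2*x^2/3 + 2*x + C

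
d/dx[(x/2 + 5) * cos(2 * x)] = -x*sin(2*x) - 10*sin(2*x) + cos(2*x)/2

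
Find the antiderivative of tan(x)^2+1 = tan(x) + C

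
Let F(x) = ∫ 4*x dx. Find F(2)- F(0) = 8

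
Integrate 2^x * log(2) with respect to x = 2^x + C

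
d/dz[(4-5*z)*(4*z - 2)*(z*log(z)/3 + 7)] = -20*z^2*log(z) - 20*z^2/3 + 52*z*log(z)/3 - 814*z/3 - 8*log(z)/3 + 538/3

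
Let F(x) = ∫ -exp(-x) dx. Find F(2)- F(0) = -1 + exp(-2)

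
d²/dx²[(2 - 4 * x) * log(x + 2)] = (-4*x - 18)/(x^2 + 4*x + 4)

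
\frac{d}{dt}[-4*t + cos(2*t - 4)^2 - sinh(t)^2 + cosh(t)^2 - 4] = -2*sin(4*t - 8) - 4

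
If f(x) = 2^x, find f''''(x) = 2^x*log(2)^4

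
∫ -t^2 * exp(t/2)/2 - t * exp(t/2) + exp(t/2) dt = (-t^2 + 2*t - 2)*exp(t/2) + C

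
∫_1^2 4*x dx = 6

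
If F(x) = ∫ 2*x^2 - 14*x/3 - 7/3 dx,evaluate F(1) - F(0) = -4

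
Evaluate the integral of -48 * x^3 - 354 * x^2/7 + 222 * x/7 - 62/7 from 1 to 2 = -1815/7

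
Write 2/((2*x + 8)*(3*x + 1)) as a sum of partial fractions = 3/(11*(3*x + 1)) - 1/(11*(x + 4))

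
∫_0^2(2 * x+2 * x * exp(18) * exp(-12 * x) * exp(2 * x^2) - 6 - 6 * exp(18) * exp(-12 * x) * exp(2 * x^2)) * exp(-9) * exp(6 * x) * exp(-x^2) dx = -exp(9) - exp(-1) + exp(-9) + E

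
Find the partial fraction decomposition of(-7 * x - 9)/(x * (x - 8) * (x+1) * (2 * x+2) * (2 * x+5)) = 68/(945*(2*x + 5)) - 71/(486*(x + 1)) - 1/(27*(x + 1)^2) - 65/(27216*(x - 8)) + 9/(80*x)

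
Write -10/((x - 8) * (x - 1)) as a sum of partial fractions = 10/(7*(x - 1)) - 10/(7*(x - 8))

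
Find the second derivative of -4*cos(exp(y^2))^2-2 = 8*(4*y^2*exp(y^2)*cos(2*exp(y^2)) + 2*y^2*sin(2*exp(y^2)) + sin(2*exp(y^2)))*exp(y^2)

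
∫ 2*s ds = s^2 + C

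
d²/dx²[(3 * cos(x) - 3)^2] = 18*cos(x) - 18*cos(2*x)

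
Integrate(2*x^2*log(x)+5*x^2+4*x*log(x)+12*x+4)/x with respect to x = (x + 2)^2*(log(x) + 2) + C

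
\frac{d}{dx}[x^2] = 2*x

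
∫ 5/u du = 5*log(2*u) + C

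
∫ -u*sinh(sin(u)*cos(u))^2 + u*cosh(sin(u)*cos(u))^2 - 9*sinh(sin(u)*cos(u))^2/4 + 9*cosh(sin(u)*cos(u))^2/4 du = u^2/2 + 9*u/4 + C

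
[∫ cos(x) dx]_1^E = -sin(1) + sin(E)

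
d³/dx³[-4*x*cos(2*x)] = -32*x*sin(2*x) + 48*cos(2*x)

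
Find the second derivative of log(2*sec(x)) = cos(x)^(-2)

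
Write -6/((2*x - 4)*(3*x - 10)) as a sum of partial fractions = -9/(4*(3*x - 10)) + 3/(4*(x - 2))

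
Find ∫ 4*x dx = 2*x^2 + C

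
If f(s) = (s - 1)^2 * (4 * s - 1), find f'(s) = 12*s^2 - 18*s + 6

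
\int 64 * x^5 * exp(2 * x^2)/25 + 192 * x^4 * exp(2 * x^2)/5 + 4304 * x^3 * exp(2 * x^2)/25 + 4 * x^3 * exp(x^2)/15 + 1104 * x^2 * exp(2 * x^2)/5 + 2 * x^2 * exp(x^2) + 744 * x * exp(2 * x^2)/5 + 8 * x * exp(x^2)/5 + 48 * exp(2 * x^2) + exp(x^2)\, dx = ((24*x^2 + 180*x + 120)*exp(x^2) + 5)*(2*x^2 + 15*x + 10)*exp(x^2)/75 + C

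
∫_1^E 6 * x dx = -3 + 3*exp(2)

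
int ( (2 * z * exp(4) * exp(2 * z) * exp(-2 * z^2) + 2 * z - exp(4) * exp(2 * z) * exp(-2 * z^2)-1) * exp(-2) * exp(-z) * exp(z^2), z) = -2*sinh(-z^2 + z + 2) + C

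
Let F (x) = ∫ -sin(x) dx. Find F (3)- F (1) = cos(3) - cos(1)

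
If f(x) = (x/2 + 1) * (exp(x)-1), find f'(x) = x*exp(x)/2 + 3*exp(x)/2 - 1/2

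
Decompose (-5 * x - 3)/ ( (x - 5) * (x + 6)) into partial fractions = -27/(11*(x + 6)) - 28/(11*(x - 5))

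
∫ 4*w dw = 2*w^2 + C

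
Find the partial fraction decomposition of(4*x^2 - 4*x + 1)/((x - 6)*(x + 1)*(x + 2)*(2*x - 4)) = -25/(64*(x + 2)) + 3/(14*(x + 1)) - 3/(32*(x - 2)) + 121/(448*(x - 6))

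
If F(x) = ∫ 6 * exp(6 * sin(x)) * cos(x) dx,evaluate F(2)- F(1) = -exp(6*sin(1)) + exp(6*sin(2))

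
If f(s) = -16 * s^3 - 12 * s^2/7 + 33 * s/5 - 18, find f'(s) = -48*s^2 - 24*s/7 + 33/5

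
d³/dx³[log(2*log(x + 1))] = (2*log(x + 1)^2 + 3*log(x + 1) + 2)/(x^3*log(x + 1)^3 + 3*x^2*log(x + 1)^3 + 3*x*log(x + 1)^3 + log(x + 1)^3)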